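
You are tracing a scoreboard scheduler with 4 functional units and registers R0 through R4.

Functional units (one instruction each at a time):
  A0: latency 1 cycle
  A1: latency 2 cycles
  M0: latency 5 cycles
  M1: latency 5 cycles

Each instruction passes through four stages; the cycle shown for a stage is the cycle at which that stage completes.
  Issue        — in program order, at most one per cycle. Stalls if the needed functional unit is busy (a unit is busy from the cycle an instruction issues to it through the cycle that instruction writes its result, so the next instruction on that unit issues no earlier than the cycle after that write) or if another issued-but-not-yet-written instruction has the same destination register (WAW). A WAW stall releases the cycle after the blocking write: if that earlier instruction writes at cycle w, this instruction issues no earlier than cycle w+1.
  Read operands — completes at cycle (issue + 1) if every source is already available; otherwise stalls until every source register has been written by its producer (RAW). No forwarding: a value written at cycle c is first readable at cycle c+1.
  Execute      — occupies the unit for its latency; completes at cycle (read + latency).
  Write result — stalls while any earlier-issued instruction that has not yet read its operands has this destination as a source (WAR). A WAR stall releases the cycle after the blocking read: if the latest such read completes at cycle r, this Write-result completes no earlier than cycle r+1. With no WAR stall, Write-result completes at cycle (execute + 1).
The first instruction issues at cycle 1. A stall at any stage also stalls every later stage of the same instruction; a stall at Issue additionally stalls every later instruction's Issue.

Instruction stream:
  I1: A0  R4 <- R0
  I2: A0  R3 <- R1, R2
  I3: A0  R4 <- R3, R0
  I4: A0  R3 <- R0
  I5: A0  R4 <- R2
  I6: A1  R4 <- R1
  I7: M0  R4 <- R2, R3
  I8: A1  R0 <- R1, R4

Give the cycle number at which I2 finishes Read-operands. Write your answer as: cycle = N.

cycle = 6

I1  is:1  ro:2  ex:3  wr:4
I2  is:5  ro:6  ex:7  wr:8  — struct: A0 busy until I1 writes@4
I3  is:9  ro:10  ex:11  wr:12  — struct: A0 busy until I2 writes@8
I4  is:13  ro:14  ex:15  wr:16  — struct: A0 busy until I3 writes@12
I5  is:17  ro:18  ex:19  wr:20  — struct: A0 busy until I4 writes@16
I6  is:21  ro:22  ex:24  wr:25  — WAW R4: wait I5 write@20
I7  is:26  ro:27  ex:32  wr:33  — WAW R4: wait I6 write@25
I8  is:27  ro:34  ex:36  wr:37  — RAW R4: wait I7 write@33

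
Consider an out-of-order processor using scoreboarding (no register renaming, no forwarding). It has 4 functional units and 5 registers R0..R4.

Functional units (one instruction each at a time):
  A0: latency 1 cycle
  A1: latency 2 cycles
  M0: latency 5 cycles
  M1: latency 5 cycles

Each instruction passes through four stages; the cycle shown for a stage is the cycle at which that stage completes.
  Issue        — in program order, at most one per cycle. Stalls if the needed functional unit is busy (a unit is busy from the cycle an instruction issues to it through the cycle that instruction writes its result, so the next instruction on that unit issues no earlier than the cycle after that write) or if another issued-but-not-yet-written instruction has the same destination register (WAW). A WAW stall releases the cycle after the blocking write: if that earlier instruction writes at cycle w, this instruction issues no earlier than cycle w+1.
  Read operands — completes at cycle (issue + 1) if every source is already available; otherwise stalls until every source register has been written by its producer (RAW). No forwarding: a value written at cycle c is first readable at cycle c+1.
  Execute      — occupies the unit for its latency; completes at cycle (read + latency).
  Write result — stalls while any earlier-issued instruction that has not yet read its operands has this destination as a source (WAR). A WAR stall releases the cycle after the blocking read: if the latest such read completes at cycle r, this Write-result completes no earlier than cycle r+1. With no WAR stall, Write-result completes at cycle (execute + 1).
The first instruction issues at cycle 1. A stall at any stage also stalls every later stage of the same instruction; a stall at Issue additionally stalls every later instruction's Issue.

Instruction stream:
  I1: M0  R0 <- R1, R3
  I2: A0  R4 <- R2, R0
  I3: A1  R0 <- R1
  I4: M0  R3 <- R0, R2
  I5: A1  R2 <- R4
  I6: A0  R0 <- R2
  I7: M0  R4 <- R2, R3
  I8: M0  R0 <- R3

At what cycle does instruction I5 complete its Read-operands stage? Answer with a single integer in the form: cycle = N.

cycle = 15

t=1  I1→M0
t=2  I1 RO; I2→A0
t=7  I1 EX
t=8  I1 WR R0
t=9  I2 RO; I3→A1
t=10  I2 EX; I3 RO; I4→M0
t=11  I2 WR R4
t=12  I3 EX
t=13  I3 WR R0
t=14  I4 RO; I5→A1
t=15  I5 RO; I6→A0
t=17  I5 EX
t=18  I5 WR R2
t=19  I4 EX; I6 RO
t=20  I4 WR R3; I6 EX
t=21  I6 WR R0; I7→M0
t=22  I7 RO
t=27  I7 EX
t=28  I7 WR R4
t=29  I8→M0
t=30  I8 RO
t=35  I8 EX
t=36  I8 WR R0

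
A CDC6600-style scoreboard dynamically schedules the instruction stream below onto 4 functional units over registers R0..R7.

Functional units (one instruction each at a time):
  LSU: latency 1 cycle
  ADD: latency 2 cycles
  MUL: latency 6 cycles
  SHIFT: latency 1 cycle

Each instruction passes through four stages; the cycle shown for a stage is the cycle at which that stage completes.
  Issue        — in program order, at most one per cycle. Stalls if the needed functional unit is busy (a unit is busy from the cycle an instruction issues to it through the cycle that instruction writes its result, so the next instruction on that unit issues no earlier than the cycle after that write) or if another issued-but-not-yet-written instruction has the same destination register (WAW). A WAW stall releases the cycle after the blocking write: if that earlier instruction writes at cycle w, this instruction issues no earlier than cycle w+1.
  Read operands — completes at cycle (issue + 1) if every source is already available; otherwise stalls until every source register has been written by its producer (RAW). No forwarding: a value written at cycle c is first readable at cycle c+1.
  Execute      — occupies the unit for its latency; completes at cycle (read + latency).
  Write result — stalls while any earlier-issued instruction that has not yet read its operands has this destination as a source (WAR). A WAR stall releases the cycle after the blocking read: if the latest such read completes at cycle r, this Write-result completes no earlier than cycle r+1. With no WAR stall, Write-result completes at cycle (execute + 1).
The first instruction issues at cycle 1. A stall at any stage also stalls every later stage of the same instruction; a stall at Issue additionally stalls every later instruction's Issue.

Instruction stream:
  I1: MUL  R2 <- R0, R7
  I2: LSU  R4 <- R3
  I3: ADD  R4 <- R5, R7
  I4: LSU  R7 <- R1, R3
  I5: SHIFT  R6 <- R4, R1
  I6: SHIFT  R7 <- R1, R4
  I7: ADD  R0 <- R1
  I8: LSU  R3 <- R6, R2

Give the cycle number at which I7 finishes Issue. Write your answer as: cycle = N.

I1: IS=1 RO=2 EX=8 WR=9
I2: IS=2 RO=3 EX=4 WR=5
I3: IS=6 RO=7 EX=9 WR=10  [WAW R4: wait I2 write@5]
I4: IS=7 RO=8 EX=9 WR=10
I5: IS=8 RO=11 EX=12 WR=13  [RAW R4: wait I3 write@10]
I6: IS=14 RO=15 EX=16 WR=17  [struct: SHIFT busy until I5 writes@13]
I7: IS=15 RO=16 EX=18 WR=19
I8: IS=16 RO=17 EX=18 WR=19

cycle = 15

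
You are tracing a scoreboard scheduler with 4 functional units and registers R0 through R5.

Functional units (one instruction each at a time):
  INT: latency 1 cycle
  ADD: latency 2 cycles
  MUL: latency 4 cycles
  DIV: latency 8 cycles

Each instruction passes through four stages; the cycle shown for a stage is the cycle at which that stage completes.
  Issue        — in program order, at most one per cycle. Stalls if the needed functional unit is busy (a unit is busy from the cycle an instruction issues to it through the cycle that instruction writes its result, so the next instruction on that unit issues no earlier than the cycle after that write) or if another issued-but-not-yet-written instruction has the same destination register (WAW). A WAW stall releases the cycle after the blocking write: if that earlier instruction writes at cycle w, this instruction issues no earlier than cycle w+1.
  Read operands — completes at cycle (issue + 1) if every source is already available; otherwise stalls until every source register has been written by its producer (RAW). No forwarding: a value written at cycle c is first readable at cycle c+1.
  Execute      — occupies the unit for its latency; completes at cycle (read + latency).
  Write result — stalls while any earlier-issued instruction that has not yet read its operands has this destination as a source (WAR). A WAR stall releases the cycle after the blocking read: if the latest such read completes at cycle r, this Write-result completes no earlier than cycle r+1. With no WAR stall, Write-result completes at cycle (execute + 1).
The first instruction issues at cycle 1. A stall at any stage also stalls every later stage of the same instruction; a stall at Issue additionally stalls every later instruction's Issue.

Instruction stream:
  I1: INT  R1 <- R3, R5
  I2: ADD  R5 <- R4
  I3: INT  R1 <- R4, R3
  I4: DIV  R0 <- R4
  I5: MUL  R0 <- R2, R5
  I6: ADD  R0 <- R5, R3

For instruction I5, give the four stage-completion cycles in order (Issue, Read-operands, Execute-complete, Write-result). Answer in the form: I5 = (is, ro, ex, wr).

I5 = (17, 18, 22, 23)

I1 -> (1, 2, 3, 4)
I2 -> (2, 3, 5, 6)
I3 -> (5, 6, 7, 8)  // struct: INT busy until I1 writes@4
I4 -> (6, 7, 15, 16)
I5 -> (17, 18, 22, 23)  // WAW R0: wait I4 write@16
I6 -> (24, 25, 27, 28)  // WAW R0: wait I5 write@23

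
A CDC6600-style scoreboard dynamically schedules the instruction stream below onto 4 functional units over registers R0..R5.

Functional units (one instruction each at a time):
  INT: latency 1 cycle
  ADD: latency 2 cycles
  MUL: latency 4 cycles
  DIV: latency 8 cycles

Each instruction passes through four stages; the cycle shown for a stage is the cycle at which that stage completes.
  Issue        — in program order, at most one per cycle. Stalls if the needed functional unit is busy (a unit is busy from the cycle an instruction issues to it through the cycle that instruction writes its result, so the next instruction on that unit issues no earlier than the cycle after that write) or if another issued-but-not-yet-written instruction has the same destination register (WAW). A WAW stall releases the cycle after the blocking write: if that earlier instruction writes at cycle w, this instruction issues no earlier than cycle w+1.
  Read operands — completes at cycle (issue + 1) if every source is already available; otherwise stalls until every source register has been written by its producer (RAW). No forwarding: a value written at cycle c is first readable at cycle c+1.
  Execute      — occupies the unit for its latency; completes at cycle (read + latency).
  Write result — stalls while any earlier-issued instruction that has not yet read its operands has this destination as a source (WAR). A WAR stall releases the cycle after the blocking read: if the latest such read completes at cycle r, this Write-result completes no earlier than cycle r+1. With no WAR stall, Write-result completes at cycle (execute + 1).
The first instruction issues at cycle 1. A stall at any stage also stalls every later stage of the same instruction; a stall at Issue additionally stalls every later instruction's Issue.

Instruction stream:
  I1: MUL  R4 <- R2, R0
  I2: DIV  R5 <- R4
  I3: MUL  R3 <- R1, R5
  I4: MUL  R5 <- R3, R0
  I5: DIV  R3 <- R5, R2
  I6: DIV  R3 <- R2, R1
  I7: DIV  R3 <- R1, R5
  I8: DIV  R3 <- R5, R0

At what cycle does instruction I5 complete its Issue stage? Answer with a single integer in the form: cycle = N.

I1 -> (1, 2, 6, 7)
I2 -> (2, 8, 16, 17)  // RAW R4: wait I1 write@7
I3 -> (8, 18, 22, 23)  // struct: MUL busy until I1 writes@7, RAW R5: wait I2 write@17
I4 -> (24, 25, 29, 30)  // struct: MUL busy until I3 writes@23
I5 -> (25, 31, 39, 40)  // RAW R5: wait I4 write@30
I6 -> (41, 42, 50, 51)  // struct: DIV busy until I5 writes@40
I7 -> (52, 53, 61, 62)  // struct: DIV busy until I6 writes@51
I8 -> (63, 64, 72, 73)  // struct: DIV busy until I7 writes@62

cycle = 25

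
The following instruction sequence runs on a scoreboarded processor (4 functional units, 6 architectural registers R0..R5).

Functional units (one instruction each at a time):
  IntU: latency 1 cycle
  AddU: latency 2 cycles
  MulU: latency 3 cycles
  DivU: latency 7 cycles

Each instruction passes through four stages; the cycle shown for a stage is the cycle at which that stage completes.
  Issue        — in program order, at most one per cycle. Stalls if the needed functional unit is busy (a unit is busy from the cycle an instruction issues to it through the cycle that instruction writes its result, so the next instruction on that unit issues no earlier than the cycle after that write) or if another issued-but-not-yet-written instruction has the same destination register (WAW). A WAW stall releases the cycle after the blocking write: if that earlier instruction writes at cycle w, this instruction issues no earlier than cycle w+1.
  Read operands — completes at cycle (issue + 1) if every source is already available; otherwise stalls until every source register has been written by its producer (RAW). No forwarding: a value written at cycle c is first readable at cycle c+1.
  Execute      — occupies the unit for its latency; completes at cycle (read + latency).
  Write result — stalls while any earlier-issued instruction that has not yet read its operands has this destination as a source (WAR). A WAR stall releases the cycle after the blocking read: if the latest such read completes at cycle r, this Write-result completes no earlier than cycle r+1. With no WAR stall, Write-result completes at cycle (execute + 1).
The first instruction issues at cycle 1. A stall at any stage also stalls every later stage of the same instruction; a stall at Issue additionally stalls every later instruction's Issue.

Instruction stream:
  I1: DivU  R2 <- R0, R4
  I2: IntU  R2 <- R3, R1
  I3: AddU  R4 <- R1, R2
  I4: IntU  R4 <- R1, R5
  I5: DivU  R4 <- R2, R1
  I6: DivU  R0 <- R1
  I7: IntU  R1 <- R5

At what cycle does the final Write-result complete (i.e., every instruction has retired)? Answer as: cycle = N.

cycle = 42

cycle 1: I1 dispatched to DivU
cycle 2: I1 operands ready
cycle 9: I1 complete
cycle 10: R2←I1
cycle 11: I2 dispatched to IntU
cycle 12: I2 operands ready | I3 dispatched to AddU
cycle 13: I2 complete
cycle 14: R2←I2
cycle 15: I3 operands ready
cycle 17: I3 complete
cycle 18: R4←I3
cycle 19: I4 dispatched to IntU
cycle 20: I4 operands ready
cycle 21: I4 complete
cycle 22: R4←I4
cycle 23: I5 dispatched to DivU
cycle 24: I5 operands ready
cycle 31: I5 complete
cycle 32: R4←I5
cycle 33: I6 dispatched to DivU
cycle 34: I6 operands ready | I7 dispatched to IntU
cycle 35: I7 operands ready
cycle 36: I7 complete
cycle 37: R1←I7
cycle 41: I6 complete
cycle 42: R0←I6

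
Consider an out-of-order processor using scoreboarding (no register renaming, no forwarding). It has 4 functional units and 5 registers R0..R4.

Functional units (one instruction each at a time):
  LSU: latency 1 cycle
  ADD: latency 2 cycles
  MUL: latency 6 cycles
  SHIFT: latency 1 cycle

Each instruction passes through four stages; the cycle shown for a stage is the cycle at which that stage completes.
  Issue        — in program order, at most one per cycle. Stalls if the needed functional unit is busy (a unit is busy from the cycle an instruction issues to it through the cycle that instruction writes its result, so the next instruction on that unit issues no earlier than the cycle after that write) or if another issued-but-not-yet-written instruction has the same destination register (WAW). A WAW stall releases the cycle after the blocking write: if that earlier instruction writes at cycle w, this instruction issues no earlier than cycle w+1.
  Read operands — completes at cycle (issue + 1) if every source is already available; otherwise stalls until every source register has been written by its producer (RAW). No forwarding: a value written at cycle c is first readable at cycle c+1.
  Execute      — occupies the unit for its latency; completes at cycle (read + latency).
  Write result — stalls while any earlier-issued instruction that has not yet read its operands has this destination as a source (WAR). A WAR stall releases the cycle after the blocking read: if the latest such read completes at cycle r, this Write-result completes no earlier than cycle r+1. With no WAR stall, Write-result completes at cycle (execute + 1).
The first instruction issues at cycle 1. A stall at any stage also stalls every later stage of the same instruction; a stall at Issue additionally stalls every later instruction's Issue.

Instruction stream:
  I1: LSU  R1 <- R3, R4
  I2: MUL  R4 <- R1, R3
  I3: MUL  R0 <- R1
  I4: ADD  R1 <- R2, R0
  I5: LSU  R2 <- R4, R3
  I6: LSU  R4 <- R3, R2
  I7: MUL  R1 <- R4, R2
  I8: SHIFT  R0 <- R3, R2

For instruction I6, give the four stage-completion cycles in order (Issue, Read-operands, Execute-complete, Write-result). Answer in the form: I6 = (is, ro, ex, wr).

c1: I1 issues→LSU
c2: I1 reads, I2 issues→MUL
c3: I1 exec-done
c4: I1 writes R1
c5: I2 reads
c11: I2 exec-done
c12: I2 writes R4
c13: I3 issues→MUL
c14: I3 reads, I4 issues→ADD
c15: I5 issues→LSU
c16: I5 reads
c17: I5 exec-done
c20: I3 exec-done
c21: I3 writes R0
c22: I4 reads
c23: I5 writes R2
c24: I4 exec-done, I6 issues→LSU
c25: I4 writes R1, I6 reads
c26: I6 exec-done, I7 issues→MUL
c27: I6 writes R4, I8 issues→SHIFT
c28: I7 reads, I8 reads
c29: I8 exec-done
c30: I8 writes R0
c34: I7 exec-done
c35: I7 writes R1

I6 = (24, 25, 26, 27)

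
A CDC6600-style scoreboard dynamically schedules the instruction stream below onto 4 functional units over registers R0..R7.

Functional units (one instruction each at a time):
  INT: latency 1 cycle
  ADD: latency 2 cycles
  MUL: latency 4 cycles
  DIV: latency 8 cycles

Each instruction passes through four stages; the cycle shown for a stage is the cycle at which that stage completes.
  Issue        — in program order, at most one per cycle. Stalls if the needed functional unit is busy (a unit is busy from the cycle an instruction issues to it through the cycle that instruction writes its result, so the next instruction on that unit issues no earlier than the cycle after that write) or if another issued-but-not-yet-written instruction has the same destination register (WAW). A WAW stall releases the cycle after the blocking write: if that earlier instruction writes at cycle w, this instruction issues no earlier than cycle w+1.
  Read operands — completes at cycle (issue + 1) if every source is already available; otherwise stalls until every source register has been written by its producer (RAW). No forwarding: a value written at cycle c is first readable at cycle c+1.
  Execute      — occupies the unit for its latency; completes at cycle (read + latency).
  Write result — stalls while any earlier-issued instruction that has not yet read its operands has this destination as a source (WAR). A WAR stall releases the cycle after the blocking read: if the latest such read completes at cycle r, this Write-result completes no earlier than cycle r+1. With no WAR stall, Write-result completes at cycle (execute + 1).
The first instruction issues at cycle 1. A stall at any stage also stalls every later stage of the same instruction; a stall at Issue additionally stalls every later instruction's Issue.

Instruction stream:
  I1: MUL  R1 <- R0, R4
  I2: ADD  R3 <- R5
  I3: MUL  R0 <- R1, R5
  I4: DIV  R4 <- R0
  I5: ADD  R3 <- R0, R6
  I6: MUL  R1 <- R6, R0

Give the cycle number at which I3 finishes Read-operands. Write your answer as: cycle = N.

[1] issue I1 (MUL)
[2] I1 read-ops · issue I2 (ADD)
[3] I2 read-ops
[5] I2 finished on ADD
[6] I1 finished on MUL · I2→R3
[7] I1→R1
[8] issue I3 (MUL)
[9] I3 read-ops · issue I4 (DIV)
[10] issue I5 (ADD)
[13] I3 finished on MUL
[14] I3→R0
[15] I4 read-ops · I5 read-ops · issue I6 (MUL)
[16] I6 read-ops
[17] I5 finished on ADD
[18] I5→R3
[20] I6 finished on MUL
[21] I6→R1
[23] I4 finished on DIV
[24] I4→R4

cycle = 9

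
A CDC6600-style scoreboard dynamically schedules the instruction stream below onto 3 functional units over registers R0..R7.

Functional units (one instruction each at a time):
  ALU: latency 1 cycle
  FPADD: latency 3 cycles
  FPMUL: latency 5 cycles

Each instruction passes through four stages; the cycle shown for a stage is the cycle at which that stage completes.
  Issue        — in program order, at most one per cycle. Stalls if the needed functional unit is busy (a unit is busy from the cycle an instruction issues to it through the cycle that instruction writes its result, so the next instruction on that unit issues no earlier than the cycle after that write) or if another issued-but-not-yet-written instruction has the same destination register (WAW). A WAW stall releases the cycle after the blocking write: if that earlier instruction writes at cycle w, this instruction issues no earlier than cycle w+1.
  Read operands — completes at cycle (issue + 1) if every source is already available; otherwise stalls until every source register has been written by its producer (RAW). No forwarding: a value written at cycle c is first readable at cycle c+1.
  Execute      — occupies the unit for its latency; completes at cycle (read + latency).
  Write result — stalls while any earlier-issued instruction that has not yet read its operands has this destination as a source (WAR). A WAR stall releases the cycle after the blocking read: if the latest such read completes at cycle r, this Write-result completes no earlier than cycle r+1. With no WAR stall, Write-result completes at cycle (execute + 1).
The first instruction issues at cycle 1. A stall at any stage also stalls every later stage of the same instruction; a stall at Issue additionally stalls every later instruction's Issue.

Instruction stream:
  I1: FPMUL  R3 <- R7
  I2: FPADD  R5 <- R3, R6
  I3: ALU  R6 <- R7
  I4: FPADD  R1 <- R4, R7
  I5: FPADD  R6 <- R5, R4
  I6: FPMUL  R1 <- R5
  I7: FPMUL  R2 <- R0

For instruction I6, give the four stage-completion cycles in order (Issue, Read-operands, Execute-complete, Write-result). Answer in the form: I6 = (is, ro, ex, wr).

I6 = (21, 22, 27, 28)

t=1  issue I1 (FPMUL)
t=2  I1 read-ops | issue I2 (FPADD)
t=3  issue I3 (ALU)
t=4  I3 read-ops
t=5  I3 finished on ALU
t=7  I1 finished on FPMUL
t=8  I1→R3
t=9  I2 read-ops
t=10  I3→R6
t=12  I2 finished on FPADD
t=13  I2→R5
t=14  issue I4 (FPADD)
t=15  I4 read-ops
t=18  I4 finished on FPADD
t=19  I4→R1
t=20  issue I5 (FPADD)
t=21  I5 read-ops | issue I6 (FPMUL)
t=22  I6 read-ops
t=24  I5 finished on FPADD
t=25  I5→R6
t=27  I6 finished on FPMUL
t=28  I6→R1
t=29  issue I7 (FPMUL)
t=30  I7 read-ops
t=35  I7 finished on FPMUL
t=36  I7→R2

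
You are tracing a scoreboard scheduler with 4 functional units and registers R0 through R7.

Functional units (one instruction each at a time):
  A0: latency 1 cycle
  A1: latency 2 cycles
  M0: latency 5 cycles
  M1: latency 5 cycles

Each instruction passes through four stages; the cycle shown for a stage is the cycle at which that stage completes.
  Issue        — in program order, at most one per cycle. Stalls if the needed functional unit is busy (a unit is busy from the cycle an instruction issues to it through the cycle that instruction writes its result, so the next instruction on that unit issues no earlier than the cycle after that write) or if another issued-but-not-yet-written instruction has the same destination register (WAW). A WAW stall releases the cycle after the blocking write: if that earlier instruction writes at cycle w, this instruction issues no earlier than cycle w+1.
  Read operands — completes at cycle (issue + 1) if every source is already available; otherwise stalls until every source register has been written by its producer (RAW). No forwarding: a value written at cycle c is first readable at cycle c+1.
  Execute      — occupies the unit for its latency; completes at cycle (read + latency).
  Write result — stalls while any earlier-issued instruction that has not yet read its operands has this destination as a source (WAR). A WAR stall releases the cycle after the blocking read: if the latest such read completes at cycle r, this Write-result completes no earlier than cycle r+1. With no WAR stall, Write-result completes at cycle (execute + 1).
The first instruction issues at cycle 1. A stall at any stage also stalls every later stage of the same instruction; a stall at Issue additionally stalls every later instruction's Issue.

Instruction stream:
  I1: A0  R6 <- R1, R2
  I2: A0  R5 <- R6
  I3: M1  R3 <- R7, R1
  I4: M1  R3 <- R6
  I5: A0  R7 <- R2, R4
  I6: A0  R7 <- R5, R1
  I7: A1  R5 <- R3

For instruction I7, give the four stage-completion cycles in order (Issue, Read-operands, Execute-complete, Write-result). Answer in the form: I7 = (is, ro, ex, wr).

I7 = (20, 22, 24, 25)

[I1] 1/2/3/4
[I2] 5/6/7/8  (struct: A0 busy until I1 writes@4)
[I3] 6/7/12/13
[I4] 14/15/20/21  (struct: M1 busy until I3 writes@13)
[I5] 15/16/17/18
[I6] 19/20/21/22  (struct: A0 busy until I5 writes@18)
[I7] 20/22/24/25  (RAW R3: wait I4 write@21)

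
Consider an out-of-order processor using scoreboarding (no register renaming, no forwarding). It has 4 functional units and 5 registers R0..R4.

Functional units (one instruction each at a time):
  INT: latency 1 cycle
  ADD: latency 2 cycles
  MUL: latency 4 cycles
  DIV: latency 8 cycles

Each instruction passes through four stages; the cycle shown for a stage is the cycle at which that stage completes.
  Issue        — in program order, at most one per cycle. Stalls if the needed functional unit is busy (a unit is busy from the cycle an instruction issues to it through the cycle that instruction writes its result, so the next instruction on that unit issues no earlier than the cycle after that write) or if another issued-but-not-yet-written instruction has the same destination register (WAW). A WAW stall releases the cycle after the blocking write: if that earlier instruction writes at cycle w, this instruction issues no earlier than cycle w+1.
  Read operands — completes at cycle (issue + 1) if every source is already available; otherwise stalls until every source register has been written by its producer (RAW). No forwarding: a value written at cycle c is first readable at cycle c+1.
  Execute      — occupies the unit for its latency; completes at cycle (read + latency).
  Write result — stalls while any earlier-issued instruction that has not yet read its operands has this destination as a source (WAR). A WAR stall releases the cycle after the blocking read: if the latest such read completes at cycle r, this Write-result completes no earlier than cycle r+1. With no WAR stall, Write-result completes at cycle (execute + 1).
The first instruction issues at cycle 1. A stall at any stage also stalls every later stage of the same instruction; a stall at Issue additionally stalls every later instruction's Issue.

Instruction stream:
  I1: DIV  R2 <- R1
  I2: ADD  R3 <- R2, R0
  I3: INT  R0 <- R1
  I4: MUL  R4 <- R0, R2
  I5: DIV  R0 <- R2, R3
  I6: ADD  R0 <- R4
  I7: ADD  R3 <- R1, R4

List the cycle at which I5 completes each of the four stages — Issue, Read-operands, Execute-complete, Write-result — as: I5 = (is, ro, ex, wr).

I5 = (14, 16, 24, 25)

cycle 1: I1→DIV
cycle 2: I1 RO | I2→ADD
cycle 3: I3→INT
cycle 4: I3 RO | I4→MUL
cycle 5: I3 EX
cycle 10: I1 EX
cycle 11: I1 WR R2
cycle 12: I2 RO
cycle 13: I3 WR R0
cycle 14: I2 EX | I4 RO | I5→DIV
cycle 15: I2 WR R3
cycle 16: I5 RO
cycle 18: I4 EX
cycle 19: I4 WR R4
cycle 24: I5 EX
cycle 25: I5 WR R0
cycle 26: I6→ADD
cycle 27: I6 RO
cycle 29: I6 EX
cycle 30: I6 WR R0
cycle 31: I7→ADD
cycle 32: I7 RO
cycle 34: I7 EX
cycle 35: I7 WR R3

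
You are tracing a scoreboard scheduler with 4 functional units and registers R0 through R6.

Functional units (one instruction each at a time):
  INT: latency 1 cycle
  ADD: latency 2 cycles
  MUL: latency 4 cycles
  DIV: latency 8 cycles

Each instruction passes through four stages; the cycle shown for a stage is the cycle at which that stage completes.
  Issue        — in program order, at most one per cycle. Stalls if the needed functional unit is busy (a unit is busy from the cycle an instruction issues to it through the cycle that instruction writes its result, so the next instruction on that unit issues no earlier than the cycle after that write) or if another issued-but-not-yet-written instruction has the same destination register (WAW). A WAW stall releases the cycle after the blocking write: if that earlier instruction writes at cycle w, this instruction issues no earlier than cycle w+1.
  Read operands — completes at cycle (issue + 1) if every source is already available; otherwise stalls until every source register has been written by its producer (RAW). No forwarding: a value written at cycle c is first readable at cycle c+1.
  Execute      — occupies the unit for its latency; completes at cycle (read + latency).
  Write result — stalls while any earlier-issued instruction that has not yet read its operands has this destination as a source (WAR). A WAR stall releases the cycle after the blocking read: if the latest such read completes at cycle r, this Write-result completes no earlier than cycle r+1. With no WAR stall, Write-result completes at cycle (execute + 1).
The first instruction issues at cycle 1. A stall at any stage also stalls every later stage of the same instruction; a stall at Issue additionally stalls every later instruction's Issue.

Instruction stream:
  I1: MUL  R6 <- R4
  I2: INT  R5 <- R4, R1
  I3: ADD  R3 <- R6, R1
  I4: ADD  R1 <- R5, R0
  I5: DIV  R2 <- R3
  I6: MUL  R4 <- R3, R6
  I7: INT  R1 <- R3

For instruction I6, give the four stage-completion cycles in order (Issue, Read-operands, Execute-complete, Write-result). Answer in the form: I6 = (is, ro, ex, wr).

I6 = (14, 15, 19, 20)

I1: IS=1 RO=2 EX=6 WR=7
I2: IS=2 RO=3 EX=4 WR=5
I3: IS=3 RO=8 EX=10 WR=11  [RAW R6: wait I1 write@7]
I4: IS=12 RO=13 EX=15 WR=16  [struct: ADD busy until I3 writes@11]
I5: IS=13 RO=14 EX=22 WR=23
I6: IS=14 RO=15 EX=19 WR=20
I7: IS=17 RO=18 EX=19 WR=20  [WAW R1: wait I4 write@16]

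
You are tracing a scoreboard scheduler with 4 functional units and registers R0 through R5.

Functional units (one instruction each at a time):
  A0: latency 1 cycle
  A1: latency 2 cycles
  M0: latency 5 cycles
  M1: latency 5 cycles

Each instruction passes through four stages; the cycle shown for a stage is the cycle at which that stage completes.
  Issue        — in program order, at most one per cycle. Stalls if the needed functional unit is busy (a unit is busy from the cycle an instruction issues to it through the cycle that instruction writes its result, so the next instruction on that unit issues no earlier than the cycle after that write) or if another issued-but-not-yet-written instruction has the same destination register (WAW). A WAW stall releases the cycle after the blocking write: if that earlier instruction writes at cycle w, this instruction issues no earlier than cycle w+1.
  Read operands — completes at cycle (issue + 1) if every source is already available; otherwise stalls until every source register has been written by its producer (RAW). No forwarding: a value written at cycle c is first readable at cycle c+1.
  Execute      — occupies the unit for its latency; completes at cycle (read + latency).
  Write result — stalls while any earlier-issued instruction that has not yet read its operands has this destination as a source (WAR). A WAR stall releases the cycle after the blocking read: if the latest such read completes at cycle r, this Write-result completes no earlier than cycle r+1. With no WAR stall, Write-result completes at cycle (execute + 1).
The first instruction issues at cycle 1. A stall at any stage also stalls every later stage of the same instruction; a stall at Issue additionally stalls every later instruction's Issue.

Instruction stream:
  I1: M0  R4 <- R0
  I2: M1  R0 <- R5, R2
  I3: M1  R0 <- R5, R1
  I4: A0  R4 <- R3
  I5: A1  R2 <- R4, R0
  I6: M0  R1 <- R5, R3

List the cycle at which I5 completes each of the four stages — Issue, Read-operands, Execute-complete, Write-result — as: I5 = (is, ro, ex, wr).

I5 = (12, 18, 20, 21)

t=1  I1 dispatched to M0
t=2  I1 operands ready, I2 dispatched to M1
t=3  I2 operands ready
t=7  I1 complete
t=8  R4←I1, I2 complete
t=9  R0←I2
t=10  I3 dispatched to M1
t=11  I3 operands ready, I4 dispatched to A0
t=12  I4 operands ready, I5 dispatched to A1
t=13  I4 complete, I6 dispatched to M0
t=14  R4←I4, I6 operands ready
t=16  I3 complete
t=17  R0←I3
t=18  I5 operands ready
t=19  I6 complete
t=20  I5 complete, R1←I6
t=21  R2←I5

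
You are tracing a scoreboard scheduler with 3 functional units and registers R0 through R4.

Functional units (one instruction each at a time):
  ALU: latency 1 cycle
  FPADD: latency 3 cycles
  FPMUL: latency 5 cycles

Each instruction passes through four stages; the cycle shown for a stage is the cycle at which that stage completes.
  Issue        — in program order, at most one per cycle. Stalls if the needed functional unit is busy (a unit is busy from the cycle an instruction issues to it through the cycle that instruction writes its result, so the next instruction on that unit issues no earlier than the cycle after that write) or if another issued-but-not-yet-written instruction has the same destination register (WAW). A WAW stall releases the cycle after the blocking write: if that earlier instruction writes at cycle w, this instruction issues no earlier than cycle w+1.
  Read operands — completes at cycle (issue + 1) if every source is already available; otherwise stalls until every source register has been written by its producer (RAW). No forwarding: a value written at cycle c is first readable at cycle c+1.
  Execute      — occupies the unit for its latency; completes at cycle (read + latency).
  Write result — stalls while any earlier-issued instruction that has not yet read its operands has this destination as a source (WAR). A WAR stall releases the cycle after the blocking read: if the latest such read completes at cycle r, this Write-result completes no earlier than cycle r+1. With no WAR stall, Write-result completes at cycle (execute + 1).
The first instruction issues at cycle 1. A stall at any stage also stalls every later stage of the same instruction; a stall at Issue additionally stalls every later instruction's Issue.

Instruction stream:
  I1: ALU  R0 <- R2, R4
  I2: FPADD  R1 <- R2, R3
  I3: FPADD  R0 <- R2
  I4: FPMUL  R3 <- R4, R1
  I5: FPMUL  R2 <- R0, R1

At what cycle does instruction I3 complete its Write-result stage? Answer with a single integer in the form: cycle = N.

cycle = 13

1) issue 1, read 2, done 3, write 4
2) issue 2, read 3, done 6, write 7
3) issue 8, read 9, done 12, write 13  <struct: FPADD busy until I2 writes@7>
4) issue 9, read 10, done 15, write 16
5) issue 17, read 18, done 23, write 24  <struct: FPMUL busy until I4 writes@16>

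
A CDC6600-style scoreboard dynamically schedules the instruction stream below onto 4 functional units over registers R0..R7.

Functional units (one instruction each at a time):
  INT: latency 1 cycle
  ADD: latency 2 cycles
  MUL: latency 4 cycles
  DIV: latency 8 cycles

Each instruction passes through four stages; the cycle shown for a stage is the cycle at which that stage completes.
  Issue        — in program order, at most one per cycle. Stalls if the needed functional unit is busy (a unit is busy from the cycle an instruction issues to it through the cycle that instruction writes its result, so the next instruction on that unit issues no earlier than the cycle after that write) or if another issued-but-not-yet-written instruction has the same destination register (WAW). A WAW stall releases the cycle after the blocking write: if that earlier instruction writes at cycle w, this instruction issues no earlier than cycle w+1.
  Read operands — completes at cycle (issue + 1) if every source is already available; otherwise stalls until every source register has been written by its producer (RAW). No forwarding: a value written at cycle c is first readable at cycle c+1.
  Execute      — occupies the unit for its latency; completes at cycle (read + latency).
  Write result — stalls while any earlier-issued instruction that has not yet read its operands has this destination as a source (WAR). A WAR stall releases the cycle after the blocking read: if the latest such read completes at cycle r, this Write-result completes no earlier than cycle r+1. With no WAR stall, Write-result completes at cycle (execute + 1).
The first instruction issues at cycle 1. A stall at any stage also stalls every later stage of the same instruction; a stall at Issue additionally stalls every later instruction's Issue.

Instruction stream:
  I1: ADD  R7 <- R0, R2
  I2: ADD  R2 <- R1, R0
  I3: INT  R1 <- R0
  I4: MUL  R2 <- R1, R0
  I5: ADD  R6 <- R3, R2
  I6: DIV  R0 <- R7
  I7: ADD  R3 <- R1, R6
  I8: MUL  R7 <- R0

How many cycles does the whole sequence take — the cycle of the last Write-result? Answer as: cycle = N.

cycle = 29

cycle 1: I1 issues→ADD
cycle 2: I1 reads
cycle 4: I1 exec-done
cycle 5: I1 writes R7
cycle 6: I2 issues→ADD
cycle 7: I2 reads | I3 issues→INT
cycle 8: I3 reads
cycle 9: I2 exec-done | I3 exec-done
cycle 10: I2 writes R2 | I3 writes R1
cycle 11: I4 issues→MUL
cycle 12: I4 reads | I5 issues→ADD
cycle 13: I6 issues→DIV
cycle 14: I6 reads
cycle 16: I4 exec-done
cycle 17: I4 writes R2
cycle 18: I5 reads
cycle 20: I5 exec-done
cycle 21: I5 writes R6
cycle 22: I6 exec-done | I7 issues→ADD
cycle 23: I6 writes R0 | I7 reads | I8 issues→MUL
cycle 24: I8 reads
cycle 25: I7 exec-done
cycle 26: I7 writes R3
cycle 28: I8 exec-done
cycle 29: I8 writes R7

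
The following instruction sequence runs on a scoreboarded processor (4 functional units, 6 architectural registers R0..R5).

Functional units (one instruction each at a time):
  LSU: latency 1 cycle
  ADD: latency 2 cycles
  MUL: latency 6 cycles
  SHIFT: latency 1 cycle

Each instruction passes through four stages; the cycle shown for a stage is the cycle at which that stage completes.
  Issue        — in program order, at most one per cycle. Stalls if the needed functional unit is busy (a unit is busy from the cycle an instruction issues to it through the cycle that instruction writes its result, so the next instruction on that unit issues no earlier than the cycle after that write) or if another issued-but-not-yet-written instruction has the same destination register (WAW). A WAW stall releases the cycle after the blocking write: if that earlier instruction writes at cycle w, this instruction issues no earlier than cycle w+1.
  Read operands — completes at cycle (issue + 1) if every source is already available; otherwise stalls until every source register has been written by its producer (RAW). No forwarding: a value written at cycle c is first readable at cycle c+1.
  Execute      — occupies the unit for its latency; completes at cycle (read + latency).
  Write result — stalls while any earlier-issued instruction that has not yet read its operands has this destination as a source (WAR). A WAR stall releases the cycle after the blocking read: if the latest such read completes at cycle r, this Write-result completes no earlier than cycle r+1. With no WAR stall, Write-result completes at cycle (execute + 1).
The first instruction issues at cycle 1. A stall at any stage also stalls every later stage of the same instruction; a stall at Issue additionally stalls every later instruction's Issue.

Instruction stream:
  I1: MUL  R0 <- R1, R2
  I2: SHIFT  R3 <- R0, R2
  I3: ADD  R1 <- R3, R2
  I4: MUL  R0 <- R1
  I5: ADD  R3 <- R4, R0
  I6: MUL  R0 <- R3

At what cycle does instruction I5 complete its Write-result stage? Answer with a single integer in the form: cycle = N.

cycle = 28

cycle 1: I1 dispatched to MUL
cycle 2: I1 operands ready | I2 dispatched to SHIFT
cycle 3: I3 dispatched to ADD
cycle 8: I1 complete
cycle 9: R0←I1
cycle 10: I2 operands ready | I4 dispatched to MUL
cycle 11: I2 complete
cycle 12: R3←I2
cycle 13: I3 operands ready
cycle 15: I3 complete
cycle 16: R1←I3
cycle 17: I4 operands ready | I5 dispatched to ADD
cycle 23: I4 complete
cycle 24: R0←I4
cycle 25: I5 operands ready | I6 dispatched to MUL
cycle 27: I5 complete
cycle 28: R3←I5
cycle 29: I6 operands ready
cycle 35: I6 complete
cycle 36: R0←I6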